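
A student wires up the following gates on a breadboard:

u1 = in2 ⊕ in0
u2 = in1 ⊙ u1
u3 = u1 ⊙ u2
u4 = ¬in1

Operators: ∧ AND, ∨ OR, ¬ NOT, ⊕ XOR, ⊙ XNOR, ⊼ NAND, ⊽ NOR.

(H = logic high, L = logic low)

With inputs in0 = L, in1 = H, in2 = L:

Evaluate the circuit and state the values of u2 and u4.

u1 = in2 XOR in0 = L XOR L = L
u2 = in1 XNOR u1 = H XNOR L = L
u4 = NOT in1 = NOT H = L

u2 = L  u4 = L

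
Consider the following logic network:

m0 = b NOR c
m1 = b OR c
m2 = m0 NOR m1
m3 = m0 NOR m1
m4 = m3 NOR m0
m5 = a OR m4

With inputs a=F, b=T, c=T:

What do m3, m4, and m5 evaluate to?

m0 = b NOR c = T NOR T = F
m1 = b OR c = T OR T = T
m3 = m0 NOR m1 = F NOR T = F
m4 = m3 NOR m0 = F NOR F = T
m5 = a OR m4 = F OR T = T

m3 = F, m4 = T, m5 = T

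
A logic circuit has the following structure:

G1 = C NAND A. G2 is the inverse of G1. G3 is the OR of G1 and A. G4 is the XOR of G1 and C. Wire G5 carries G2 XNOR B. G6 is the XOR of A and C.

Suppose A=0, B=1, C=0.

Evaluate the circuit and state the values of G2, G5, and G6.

G1 = C NAND A = 0 NAND 0 = 1
G2 = NOT G1 = NOT 1 = 0
G5 = G2 XNOR B = 0 XNOR 1 = 0
G6 = A XOR C = 0 XOR 0 = 0

G2 = 0, G5 = 0, G6 = 0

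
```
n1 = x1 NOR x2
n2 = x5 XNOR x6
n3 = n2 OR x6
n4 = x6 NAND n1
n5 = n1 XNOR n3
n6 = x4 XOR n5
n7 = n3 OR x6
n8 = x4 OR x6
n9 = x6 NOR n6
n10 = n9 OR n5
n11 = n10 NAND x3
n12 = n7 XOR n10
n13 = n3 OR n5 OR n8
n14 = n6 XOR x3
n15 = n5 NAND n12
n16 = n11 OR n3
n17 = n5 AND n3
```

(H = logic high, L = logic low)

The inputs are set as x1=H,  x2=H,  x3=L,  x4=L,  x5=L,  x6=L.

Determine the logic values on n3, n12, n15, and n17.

n3 = H; n12 = L; n15 = H; n17 = L

n1 = x1 NOR x2 = H NOR H = L
n2 = x5 XNOR x6 = L XNOR L = H
n3 = n2 OR x6 = H OR L = H
n5 = n1 XNOR n3 = L XNOR H = L
n6 = x4 XOR n5 = L XOR L = L
n7 = n3 OR x6 = H OR L = H
n9 = x6 NOR n6 = L NOR L = H
n10 = n9 OR n5 = H OR L = H
n12 = n7 XOR n10 = H XOR H = L
n15 = n5 NAND n12 = L NAND L = H
n17 = n5 AND n3 = L AND H = L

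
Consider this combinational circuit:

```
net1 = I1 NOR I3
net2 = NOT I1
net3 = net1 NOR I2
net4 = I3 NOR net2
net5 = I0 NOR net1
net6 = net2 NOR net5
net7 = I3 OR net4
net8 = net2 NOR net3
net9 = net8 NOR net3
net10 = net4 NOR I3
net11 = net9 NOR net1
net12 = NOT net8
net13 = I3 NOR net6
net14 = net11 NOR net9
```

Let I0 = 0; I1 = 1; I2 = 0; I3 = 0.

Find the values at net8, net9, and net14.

net1 = I1 NOR I3 = 1 NOR 0 = 0
net2 = NOT I1 = NOT 1 = 0
net3 = net1 NOR I2 = 0 NOR 0 = 1
net8 = net2 NOR net3 = 0 NOR 1 = 0
net9 = net8 NOR net3 = 0 NOR 1 = 0
net11 = net9 NOR net1 = 0 NOR 0 = 1
net14 = net11 NOR net9 = 1 NOR 0 = 0

net8 = 0; net9 = 0; net14 = 0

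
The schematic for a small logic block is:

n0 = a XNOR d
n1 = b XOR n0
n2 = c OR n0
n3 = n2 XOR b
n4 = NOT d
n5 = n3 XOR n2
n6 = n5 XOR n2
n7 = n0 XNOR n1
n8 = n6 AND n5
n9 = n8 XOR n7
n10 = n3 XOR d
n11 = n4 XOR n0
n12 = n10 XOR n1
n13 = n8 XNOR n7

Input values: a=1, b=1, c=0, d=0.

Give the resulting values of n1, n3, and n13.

n1 = 1  n3 = 1  n13 = 0

n0 = a XNOR d = 1 XNOR 0 = 0
n1 = b XOR n0 = 1 XOR 0 = 1
n2 = c OR n0 = 0 OR 0 = 0
n3 = n2 XOR b = 0 XOR 1 = 1
n5 = n3 XOR n2 = 1 XOR 0 = 1
n6 = n5 XOR n2 = 1 XOR 0 = 1
n7 = n0 XNOR n1 = 0 XNOR 1 = 0
n8 = n6 AND n5 = 1 AND 1 = 1
n13 = n8 XNOR n7 = 1 XNOR 0 = 0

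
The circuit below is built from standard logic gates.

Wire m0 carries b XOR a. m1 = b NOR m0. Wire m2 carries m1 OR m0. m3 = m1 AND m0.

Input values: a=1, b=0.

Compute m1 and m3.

m1 = 0, m3 = 0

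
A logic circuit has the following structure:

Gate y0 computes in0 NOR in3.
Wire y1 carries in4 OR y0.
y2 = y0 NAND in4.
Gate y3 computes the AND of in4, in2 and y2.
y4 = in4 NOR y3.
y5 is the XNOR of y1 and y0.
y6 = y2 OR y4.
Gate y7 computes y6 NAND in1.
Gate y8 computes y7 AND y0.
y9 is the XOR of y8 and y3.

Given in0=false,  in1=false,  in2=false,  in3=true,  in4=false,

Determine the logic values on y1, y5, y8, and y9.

y1 = false  y5 = true  y8 = false  y9 = false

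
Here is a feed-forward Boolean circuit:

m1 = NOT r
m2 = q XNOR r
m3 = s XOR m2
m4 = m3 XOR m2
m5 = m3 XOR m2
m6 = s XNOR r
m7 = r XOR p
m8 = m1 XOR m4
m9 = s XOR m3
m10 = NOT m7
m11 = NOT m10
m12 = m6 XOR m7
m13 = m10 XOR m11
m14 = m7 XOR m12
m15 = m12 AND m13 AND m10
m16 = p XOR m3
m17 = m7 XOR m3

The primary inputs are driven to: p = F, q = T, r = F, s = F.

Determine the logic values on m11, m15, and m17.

m11 = F, m15 = T, m17 = F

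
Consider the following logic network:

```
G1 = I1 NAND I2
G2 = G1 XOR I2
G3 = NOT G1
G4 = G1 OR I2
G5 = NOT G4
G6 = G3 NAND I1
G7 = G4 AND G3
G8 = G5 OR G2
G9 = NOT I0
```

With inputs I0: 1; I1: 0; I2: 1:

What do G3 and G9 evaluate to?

G3 = 0, G9 = 0

G1 = I1 NAND I2 = 0 NAND 1 = 1
G3 = NOT G1 = NOT 1 = 0
G9 = NOT I0 = NOT 1 = 0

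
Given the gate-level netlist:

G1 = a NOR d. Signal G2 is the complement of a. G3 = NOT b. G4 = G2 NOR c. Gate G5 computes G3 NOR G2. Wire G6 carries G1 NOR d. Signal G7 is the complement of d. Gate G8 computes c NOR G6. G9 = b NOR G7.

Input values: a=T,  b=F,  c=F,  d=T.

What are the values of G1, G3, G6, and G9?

G1 = a NOR d = T NOR T = F
G3 = NOT b = NOT F = T
G6 = G1 NOR d = F NOR T = F
G7 = NOT d = NOT T = F
G9 = b NOR G7 = F NOR F = T

G1 = F; G3 = T; G6 = F; G9 = T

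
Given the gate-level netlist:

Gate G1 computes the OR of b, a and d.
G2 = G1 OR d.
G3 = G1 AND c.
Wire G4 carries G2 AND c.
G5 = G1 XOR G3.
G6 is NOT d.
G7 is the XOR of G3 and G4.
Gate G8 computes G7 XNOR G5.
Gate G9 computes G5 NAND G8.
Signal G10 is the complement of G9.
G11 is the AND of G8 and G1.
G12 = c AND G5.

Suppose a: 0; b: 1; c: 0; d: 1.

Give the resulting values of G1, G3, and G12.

G1 = b OR a OR d = 1 OR 0 OR 1 = 1
G3 = G1 AND c = 1 AND 0 = 0
G5 = G1 XOR G3 = 1 XOR 0 = 1
G12 = c AND G5 = 0 AND 1 = 0

G1 = 1, G3 = 0, G12 = 0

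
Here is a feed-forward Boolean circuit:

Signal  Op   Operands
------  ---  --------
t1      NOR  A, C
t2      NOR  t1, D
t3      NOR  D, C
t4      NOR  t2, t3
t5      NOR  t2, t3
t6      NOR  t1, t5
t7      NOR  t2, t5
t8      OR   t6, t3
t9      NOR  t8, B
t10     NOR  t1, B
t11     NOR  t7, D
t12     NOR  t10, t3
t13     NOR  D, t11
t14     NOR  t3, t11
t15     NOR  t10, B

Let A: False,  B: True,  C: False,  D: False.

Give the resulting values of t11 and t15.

t11 = False, t15 = False

t1 = A NOR C = False NOR False = True
t2 = t1 NOR D = True NOR False = False
t3 = D NOR C = False NOR False = True
t5 = t2 NOR t3 = False NOR True = False
t7 = t2 NOR t5 = False NOR False = True
t10 = t1 NOR B = True NOR True = False
t11 = t7 NOR D = True NOR False = False
t15 = t10 NOR B = False NOR True = False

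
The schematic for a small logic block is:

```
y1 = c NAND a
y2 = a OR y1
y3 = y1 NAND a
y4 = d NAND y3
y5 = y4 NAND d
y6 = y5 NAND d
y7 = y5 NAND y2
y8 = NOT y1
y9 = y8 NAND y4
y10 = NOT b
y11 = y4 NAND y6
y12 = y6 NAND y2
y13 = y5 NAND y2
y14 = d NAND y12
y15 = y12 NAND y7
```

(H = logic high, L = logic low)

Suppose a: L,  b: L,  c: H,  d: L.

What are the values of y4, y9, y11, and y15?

y4 = H, y9 = H, y11 = L, y15 = H

y1 = c NAND a = H NAND L = H
y2 = a OR y1 = L OR H = H
y3 = y1 NAND a = H NAND L = H
y4 = d NAND y3 = L NAND H = H
y5 = y4 NAND d = H NAND L = H
y6 = y5 NAND d = H NAND L = H
y7 = y5 NAND y2 = H NAND H = L
y8 = NOT y1 = NOT H = L
y9 = y8 NAND y4 = L NAND H = H
y11 = y4 NAND y6 = H NAND H = L
y12 = y6 NAND y2 = H NAND H = L
y15 = y12 NAND y7 = L NAND L = H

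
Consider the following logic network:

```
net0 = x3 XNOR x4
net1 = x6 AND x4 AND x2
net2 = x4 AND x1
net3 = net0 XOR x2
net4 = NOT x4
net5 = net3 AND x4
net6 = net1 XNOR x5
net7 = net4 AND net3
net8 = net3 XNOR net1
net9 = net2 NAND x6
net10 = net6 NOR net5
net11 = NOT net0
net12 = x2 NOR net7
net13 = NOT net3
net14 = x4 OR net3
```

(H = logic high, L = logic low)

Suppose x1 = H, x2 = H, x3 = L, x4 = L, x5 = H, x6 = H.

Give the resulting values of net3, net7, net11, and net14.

net3 = L, net7 = L, net11 = L, net14 = L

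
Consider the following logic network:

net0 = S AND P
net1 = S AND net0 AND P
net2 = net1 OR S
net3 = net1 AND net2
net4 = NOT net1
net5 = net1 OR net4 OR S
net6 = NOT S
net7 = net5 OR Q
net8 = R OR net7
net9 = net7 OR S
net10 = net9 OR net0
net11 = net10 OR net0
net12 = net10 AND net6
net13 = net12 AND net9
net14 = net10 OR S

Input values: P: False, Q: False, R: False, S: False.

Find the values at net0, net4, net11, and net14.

net0 = S AND P = False AND False = False
net1 = S AND net0 AND P = False AND False AND False = False
net4 = NOT net1 = NOT False = True
net5 = net1 OR net4 OR S = False OR True OR False = True
net7 = net5 OR Q = True OR False = True
net9 = net7 OR S = True OR False = True
net10 = net9 OR net0 = True OR False = True
net11 = net10 OR net0 = True OR False = True
net14 = net10 OR S = True OR False = True

net0 = False, net4 = True, net11 = True, net14 = True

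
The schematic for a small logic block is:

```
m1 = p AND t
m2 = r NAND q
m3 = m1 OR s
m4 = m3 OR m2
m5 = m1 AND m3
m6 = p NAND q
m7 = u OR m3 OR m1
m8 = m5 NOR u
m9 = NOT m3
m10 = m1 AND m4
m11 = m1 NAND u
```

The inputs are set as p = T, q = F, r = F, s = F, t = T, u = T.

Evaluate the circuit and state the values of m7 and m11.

m1 = p AND t = T AND T = T
m3 = m1 OR s = T OR F = T
m7 = u OR m3 OR m1 = T OR T OR T = T
m11 = m1 NAND u = T NAND T = F

m7 = T, m11 = F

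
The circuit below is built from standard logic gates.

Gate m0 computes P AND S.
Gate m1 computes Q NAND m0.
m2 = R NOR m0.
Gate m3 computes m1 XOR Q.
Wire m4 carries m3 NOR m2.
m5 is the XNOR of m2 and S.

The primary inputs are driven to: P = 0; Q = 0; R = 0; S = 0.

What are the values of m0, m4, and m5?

m0 = 0, m4 = 0, m5 = 0

m0 = P AND S = 0 AND 0 = 0
m1 = Q NAND m0 = 0 NAND 0 = 1
m2 = R NOR m0 = 0 NOR 0 = 1
m3 = m1 XOR Q = 1 XOR 0 = 1
m4 = m3 NOR m2 = 1 NOR 1 = 0
m5 = m2 XNOR S = 1 XNOR 0 = 0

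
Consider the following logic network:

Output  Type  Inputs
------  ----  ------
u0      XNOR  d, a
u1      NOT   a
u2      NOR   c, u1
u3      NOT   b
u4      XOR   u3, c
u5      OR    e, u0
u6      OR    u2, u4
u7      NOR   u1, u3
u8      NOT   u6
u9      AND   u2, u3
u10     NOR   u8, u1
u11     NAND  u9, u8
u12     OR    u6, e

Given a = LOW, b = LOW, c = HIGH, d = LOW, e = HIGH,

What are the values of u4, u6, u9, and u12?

u4 = LOW; u6 = LOW; u9 = LOW; u12 = HIGH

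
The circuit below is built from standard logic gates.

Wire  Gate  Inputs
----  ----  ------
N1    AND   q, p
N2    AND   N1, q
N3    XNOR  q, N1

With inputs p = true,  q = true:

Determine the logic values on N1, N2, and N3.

N1 = q AND p = true AND true = true
N2 = N1 AND q = true AND true = true
N3 = q XNOR N1 = true XNOR true = true

N1 = true, N2 = true, N3 = true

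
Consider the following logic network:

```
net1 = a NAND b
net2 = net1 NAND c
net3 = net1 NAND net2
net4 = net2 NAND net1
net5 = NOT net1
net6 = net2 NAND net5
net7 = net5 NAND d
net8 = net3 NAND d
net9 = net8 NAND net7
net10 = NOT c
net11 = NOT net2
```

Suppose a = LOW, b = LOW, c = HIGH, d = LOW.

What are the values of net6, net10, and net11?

net6 = HIGH, net10 = LOW, net11 = HIGH

net1 = a NAND b = LOW NAND LOW = HIGH
net2 = net1 NAND c = HIGH NAND HIGH = LOW
net5 = NOT net1 = NOT HIGH = LOW
net6 = net2 NAND net5 = LOW NAND LOW = HIGH
net10 = NOT c = NOT HIGH = LOW
net11 = NOT net2 = NOT LOW = HIGH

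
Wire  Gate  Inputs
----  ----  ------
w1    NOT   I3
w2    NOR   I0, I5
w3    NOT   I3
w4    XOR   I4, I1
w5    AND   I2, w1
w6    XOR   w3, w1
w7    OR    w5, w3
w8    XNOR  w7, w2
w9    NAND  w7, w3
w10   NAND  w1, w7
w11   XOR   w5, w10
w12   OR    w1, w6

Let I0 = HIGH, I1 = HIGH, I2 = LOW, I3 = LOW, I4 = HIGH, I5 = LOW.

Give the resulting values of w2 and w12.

w2 = LOW, w12 = HIGH

w1 = NOT I3 = NOT LOW = HIGH
w2 = I0 NOR I5 = HIGH NOR LOW = LOW
w3 = NOT I3 = NOT LOW = HIGH
w6 = w3 XOR w1 = HIGH XOR HIGH = LOW
w12 = w1 OR w6 = HIGH OR LOW = HIGH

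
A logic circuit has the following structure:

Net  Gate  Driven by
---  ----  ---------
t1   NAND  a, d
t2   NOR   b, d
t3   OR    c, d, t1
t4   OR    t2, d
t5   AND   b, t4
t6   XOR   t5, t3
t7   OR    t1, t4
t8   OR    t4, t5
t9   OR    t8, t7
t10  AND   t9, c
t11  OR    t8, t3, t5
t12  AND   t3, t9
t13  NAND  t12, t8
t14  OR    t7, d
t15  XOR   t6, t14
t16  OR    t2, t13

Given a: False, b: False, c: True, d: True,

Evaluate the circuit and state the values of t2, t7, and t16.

t2 = False, t7 = True, t16 = False

t1 = a NAND d = False NAND True = True
t2 = b NOR d = False NOR True = False
t3 = c OR d OR t1 = True OR True OR True = True
t4 = t2 OR d = False OR True = True
t5 = b AND t4 = False AND True = False
t7 = t1 OR t4 = True OR True = True
t8 = t4 OR t5 = True OR False = True
t9 = t8 OR t7 = True OR True = True
t12 = t3 AND t9 = True AND True = True
t13 = t12 NAND t8 = True NAND True = False
t16 = t2 OR t13 = False OR False = False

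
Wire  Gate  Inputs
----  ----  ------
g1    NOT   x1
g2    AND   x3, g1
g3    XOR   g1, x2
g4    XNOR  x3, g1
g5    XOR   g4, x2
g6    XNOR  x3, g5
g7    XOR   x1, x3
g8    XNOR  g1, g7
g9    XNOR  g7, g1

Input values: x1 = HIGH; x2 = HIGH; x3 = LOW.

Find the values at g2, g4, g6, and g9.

g2 = LOW; g4 = HIGH; g6 = HIGH; g9 = LOW

g1 = NOT x1 = NOT HIGH = LOW
g2 = x3 AND g1 = LOW AND LOW = LOW
g4 = x3 XNOR g1 = LOW XNOR LOW = HIGH
g5 = g4 XOR x2 = HIGH XOR HIGH = LOW
g6 = x3 XNOR g5 = LOW XNOR LOW = HIGH
g7 = x1 XOR x3 = HIGH XOR LOW = HIGH
g9 = g7 XNOR g1 = HIGH XNOR LOW = LOW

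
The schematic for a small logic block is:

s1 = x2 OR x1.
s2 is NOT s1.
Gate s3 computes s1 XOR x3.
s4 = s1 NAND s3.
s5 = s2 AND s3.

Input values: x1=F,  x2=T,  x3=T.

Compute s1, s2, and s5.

s1 = T, s2 = F, s5 = F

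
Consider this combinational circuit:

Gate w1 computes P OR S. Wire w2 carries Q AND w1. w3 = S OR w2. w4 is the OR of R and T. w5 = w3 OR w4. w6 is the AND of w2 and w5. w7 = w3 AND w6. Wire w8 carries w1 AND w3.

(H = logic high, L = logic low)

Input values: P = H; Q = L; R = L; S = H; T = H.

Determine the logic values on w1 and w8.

w1 = H; w8 = H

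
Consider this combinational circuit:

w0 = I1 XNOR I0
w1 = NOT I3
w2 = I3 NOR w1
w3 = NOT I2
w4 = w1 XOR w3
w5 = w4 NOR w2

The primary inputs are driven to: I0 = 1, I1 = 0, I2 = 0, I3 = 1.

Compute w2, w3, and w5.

w1 = NOT I3 = NOT 1 = 0
w2 = I3 NOR w1 = 1 NOR 0 = 0
w3 = NOT I2 = NOT 0 = 1
w4 = w1 XOR w3 = 0 XOR 1 = 1
w5 = w4 NOR w2 = 1 NOR 0 = 0

w2 = 0, w3 = 1, w5 = 0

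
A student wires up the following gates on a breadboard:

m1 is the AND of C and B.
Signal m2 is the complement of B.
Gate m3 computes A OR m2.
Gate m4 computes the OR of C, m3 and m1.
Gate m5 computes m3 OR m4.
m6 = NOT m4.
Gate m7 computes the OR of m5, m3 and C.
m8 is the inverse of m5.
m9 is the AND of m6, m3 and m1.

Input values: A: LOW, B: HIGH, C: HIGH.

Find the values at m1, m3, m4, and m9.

m1 = HIGH  m3 = LOW  m4 = HIGH  m9 = LOW

m1 = C AND B = HIGH AND HIGH = HIGH
m2 = NOT B = NOT HIGH = LOW
m3 = A OR m2 = LOW OR LOW = LOW
m4 = C OR m3 OR m1 = HIGH OR LOW OR HIGH = HIGH
m6 = NOT m4 = NOT HIGH = LOW
m9 = m6 AND m3 AND m1 = LOW AND LOW AND HIGH = LOW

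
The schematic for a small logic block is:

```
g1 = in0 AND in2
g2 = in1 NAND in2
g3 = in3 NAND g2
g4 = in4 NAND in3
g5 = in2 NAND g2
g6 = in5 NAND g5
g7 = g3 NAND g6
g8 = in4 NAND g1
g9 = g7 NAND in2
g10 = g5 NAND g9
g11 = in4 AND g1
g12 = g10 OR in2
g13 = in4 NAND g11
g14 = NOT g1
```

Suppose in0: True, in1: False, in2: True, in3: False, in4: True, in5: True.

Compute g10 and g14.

g10 = True, g14 = False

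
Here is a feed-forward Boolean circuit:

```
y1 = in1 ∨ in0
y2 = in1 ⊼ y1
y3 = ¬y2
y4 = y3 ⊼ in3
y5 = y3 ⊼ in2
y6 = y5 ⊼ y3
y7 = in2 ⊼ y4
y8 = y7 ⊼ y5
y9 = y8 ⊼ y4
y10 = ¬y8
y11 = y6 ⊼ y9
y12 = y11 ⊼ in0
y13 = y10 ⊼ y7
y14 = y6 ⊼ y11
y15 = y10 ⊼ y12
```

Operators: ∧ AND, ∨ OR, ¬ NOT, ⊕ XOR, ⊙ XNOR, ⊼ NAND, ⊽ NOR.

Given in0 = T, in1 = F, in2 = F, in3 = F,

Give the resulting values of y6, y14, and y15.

y6 = T  y14 = T  y15 = F

y1 = in1 OR in0 = F OR T = T
y2 = in1 NAND y1 = F NAND T = T
y3 = NOT y2 = NOT T = F
y4 = y3 NAND in3 = F NAND F = T
y5 = y3 NAND in2 = F NAND F = T
y6 = y5 NAND y3 = T NAND F = T
y7 = in2 NAND y4 = F NAND T = T
y8 = y7 NAND y5 = T NAND T = F
y9 = y8 NAND y4 = F NAND T = T
y10 = NOT y8 = NOT F = T
y11 = y6 NAND y9 = T NAND T = F
y12 = y11 NAND in0 = F NAND T = T
y14 = y6 NAND y11 = T NAND F = T
y15 = y10 NAND y12 = T NAND T = F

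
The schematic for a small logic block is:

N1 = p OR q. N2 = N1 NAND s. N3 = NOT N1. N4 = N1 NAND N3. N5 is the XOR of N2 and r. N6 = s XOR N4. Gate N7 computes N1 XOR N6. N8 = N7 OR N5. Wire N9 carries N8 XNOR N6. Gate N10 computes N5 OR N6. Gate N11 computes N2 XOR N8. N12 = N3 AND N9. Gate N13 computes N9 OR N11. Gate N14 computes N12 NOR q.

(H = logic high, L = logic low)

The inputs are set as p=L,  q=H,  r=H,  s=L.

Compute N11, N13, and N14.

N11 = H  N13 = H  N14 = L

N1 = p OR q = L OR H = H
N2 = N1 NAND s = H NAND L = H
N3 = NOT N1 = NOT H = L
N4 = N1 NAND N3 = H NAND L = H
N5 = N2 XOR r = H XOR H = L
N6 = s XOR N4 = L XOR H = H
N7 = N1 XOR N6 = H XOR H = L
N8 = N7 OR N5 = L OR L = L
N9 = N8 XNOR N6 = L XNOR H = L
N11 = N2 XOR N8 = H XOR L = H
N12 = N3 AND N9 = L AND L = L
N13 = N9 OR N11 = L OR H = H
N14 = N12 NOR q = L NOR H = L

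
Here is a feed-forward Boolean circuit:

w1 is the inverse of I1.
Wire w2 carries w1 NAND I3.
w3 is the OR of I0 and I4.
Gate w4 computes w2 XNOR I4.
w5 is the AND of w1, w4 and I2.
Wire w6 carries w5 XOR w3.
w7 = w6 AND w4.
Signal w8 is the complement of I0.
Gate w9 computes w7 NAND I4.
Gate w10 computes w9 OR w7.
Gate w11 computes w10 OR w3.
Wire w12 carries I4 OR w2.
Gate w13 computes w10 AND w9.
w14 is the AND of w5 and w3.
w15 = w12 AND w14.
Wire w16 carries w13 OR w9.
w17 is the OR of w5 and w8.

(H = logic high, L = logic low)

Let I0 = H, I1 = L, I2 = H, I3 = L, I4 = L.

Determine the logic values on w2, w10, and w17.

w2 = H; w10 = H; w17 = L

w1 = NOT I1 = NOT L = H
w2 = w1 NAND I3 = H NAND L = H
w3 = I0 OR I4 = H OR L = H
w4 = w2 XNOR I4 = H XNOR L = L
w5 = w1 AND w4 AND I2 = H AND L AND H = L
w6 = w5 XOR w3 = L XOR H = H
w7 = w6 AND w4 = H AND L = L
w8 = NOT I0 = NOT H = L
w9 = w7 NAND I4 = L NAND L = H
w10 = w9 OR w7 = H OR L = H
w17 = w5 OR w8 = L OR L = L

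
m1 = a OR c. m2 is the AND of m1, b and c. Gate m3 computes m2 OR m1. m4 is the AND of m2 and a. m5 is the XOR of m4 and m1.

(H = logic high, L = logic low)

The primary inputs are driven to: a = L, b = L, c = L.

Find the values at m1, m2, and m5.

m1 = L, m2 = L, m5 = L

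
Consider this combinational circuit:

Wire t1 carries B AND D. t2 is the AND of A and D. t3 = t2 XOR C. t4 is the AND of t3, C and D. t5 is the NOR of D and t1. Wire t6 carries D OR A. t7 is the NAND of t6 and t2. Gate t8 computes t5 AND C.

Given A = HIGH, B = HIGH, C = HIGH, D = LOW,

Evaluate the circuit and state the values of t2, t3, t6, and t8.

t2 = LOW; t3 = HIGH; t6 = HIGH; t8 = HIGH

t1 = B AND D = HIGH AND LOW = LOW
t2 = A AND D = HIGH AND LOW = LOW
t3 = t2 XOR C = LOW XOR HIGH = HIGH
t5 = D NOR t1 = LOW NOR LOW = HIGH
t6 = D OR A = LOW OR HIGH = HIGH
t8 = t5 AND C = HIGH AND HIGH = HIGH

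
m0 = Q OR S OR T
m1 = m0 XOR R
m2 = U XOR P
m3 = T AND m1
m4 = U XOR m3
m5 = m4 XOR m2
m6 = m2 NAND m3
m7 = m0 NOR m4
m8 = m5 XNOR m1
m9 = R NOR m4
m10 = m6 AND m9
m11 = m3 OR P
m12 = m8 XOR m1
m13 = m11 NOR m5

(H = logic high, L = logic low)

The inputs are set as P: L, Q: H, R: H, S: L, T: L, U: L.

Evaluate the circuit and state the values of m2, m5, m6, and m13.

m0 = Q OR S OR T = H OR L OR L = H
m1 = m0 XOR R = H XOR H = L
m2 = U XOR P = L XOR L = L
m3 = T AND m1 = L AND L = L
m4 = U XOR m3 = L XOR L = L
m5 = m4 XOR m2 = L XOR L = L
m6 = m2 NAND m3 = L NAND L = H
m11 = m3 OR P = L OR L = L
m13 = m11 NOR m5 = L NOR L = H

m2 = L, m5 = L, m6 = H, m13 = H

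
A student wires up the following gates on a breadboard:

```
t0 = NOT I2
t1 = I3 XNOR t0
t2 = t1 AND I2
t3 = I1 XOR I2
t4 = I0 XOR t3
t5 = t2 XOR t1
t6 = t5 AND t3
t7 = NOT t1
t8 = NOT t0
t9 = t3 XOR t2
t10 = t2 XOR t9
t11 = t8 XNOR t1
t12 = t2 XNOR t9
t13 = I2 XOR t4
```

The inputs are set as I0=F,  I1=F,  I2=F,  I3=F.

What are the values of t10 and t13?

t10 = F  t13 = F

t0 = NOT I2 = NOT F = T
t1 = I3 XNOR t0 = F XNOR T = F
t2 = t1 AND I2 = F AND F = F
t3 = I1 XOR I2 = F XOR F = F
t4 = I0 XOR t3 = F XOR F = F
t9 = t3 XOR t2 = F XOR F = F
t10 = t2 XOR t9 = F XOR F = F
t13 = I2 XOR t4 = F XOR F = F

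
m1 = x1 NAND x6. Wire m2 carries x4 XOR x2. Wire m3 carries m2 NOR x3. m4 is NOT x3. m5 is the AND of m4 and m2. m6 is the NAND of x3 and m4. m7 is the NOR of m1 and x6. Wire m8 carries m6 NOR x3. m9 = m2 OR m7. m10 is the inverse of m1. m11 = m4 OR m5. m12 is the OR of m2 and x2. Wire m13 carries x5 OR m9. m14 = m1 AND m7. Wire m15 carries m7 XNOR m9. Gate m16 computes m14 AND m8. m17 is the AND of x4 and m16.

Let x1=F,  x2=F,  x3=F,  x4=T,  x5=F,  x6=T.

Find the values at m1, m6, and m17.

m1 = T; m6 = T; m17 = F

m1 = x1 NAND x6 = F NAND T = T
m4 = NOT x3 = NOT F = T
m6 = x3 NAND m4 = F NAND T = T
m7 = m1 NOR x6 = T NOR T = F
m8 = m6 NOR x3 = T NOR F = F
m14 = m1 AND m7 = T AND F = F
m16 = m14 AND m8 = F AND F = F
m17 = x4 AND m16 = T AND F = F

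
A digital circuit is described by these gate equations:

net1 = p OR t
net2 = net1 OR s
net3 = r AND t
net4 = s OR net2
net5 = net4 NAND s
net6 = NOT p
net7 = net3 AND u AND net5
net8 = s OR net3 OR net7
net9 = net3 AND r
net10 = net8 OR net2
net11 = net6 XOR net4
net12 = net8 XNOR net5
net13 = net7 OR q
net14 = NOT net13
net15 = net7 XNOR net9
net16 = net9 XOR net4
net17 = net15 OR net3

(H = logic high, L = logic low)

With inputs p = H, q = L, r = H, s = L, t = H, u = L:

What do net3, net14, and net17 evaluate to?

net3 = H  net14 = H  net17 = H

net1 = p OR t = H OR H = H
net2 = net1 OR s = H OR L = H
net3 = r AND t = H AND H = H
net4 = s OR net2 = L OR H = H
net5 = net4 NAND s = H NAND L = H
net7 = net3 AND u AND net5 = H AND L AND H = L
net9 = net3 AND r = H AND H = H
net13 = net7 OR q = L OR L = L
net14 = NOT net13 = NOT L = H
net15 = net7 XNOR net9 = L XNOR H = L
net17 = net15 OR net3 = L OR H = H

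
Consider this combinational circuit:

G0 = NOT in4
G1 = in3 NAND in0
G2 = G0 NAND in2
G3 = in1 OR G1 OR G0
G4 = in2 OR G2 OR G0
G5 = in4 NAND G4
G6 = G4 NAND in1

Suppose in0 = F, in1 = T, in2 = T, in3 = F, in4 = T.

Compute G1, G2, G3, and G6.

G0 = NOT in4 = NOT T = F
G1 = in3 NAND in0 = F NAND F = T
G2 = G0 NAND in2 = F NAND T = T
G3 = in1 OR G1 OR G0 = T OR T OR F = T
G4 = in2 OR G2 OR G0 = T OR T OR F = T
G6 = G4 NAND in1 = T NAND T = F

G1 = T  G2 = T  G3 = T  G6 = F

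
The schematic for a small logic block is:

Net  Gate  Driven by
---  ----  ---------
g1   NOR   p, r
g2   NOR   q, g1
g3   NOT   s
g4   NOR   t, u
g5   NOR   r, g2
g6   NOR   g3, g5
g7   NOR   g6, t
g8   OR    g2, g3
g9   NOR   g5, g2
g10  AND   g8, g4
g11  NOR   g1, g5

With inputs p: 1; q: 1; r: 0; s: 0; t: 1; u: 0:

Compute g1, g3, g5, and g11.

g1 = 0, g3 = 1, g5 = 1, g11 = 0

g1 = p NOR r = 1 NOR 0 = 0
g2 = q NOR g1 = 1 NOR 0 = 0
g3 = NOT s = NOT 0 = 1
g5 = r NOR g2 = 0 NOR 0 = 1
g11 = g1 NOR g5 = 0 NOR 1 = 0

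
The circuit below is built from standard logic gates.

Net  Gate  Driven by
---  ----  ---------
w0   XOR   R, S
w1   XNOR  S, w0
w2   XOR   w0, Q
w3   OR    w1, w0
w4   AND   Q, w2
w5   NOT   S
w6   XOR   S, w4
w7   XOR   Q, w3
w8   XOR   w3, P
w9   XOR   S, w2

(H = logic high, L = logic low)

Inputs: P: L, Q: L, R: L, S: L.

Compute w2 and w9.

w2 = L, w9 = L

w0 = R XOR S = L XOR L = L
w2 = w0 XOR Q = L XOR L = L
w9 = S XOR w2 = L XOR L = L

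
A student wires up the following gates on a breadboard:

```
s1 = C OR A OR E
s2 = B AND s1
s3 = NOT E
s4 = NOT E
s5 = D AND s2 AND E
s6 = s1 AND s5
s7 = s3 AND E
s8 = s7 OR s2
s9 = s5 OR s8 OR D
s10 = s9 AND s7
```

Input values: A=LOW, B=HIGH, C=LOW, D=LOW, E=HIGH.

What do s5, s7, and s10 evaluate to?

s5 = LOW  s7 = LOW  s10 = LOW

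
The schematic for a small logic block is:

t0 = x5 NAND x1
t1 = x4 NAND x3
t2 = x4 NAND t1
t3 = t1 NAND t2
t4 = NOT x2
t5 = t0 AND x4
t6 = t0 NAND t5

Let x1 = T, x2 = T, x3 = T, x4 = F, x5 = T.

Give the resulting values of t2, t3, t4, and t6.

t2 = T, t3 = F, t4 = F, t6 = T

t0 = x5 NAND x1 = T NAND T = F
t1 = x4 NAND x3 = F NAND T = T
t2 = x4 NAND t1 = F NAND T = T
t3 = t1 NAND t2 = T NAND T = F
t4 = NOT x2 = NOT T = F
t5 = t0 AND x4 = F AND F = F
t6 = t0 NAND t5 = F NAND F = T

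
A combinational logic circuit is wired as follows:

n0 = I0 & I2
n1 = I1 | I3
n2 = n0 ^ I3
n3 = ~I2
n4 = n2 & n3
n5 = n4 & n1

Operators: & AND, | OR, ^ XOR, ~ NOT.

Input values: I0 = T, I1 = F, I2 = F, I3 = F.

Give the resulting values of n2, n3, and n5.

n2 = F, n3 = T, n5 = F

n0 = I0 AND I2 = T AND F = F
n1 = I1 OR I3 = F OR F = F
n2 = n0 XOR I3 = F XOR F = F
n3 = NOT I2 = NOT F = T
n4 = n2 AND n3 = F AND T = F
n5 = n4 AND n1 = F AND F = F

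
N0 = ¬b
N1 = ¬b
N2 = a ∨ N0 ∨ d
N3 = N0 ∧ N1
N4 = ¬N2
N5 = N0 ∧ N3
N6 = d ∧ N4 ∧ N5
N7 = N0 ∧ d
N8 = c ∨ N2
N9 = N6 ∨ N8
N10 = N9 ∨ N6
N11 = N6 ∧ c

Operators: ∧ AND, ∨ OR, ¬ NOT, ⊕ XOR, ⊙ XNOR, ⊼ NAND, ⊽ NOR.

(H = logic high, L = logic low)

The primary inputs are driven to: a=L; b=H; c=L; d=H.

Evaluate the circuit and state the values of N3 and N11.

N0 = NOT b = NOT H = L
N1 = NOT b = NOT H = L
N2 = a OR N0 OR d = L OR L OR H = H
N3 = N0 AND N1 = L AND L = L
N4 = NOT N2 = NOT H = L
N5 = N0 AND N3 = L AND L = L
N6 = d AND N4 AND N5 = H AND L AND L = L
N11 = N6 AND c = L AND L = L

N3 = L  N11 = L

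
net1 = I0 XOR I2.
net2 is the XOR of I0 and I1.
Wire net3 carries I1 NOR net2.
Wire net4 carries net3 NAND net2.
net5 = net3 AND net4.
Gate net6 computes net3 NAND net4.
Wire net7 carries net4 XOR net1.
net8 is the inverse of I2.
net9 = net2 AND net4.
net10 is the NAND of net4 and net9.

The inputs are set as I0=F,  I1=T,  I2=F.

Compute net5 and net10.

net5 = F, net10 = F

net2 = I0 XOR I1 = F XOR T = T
net3 = I1 NOR net2 = T NOR T = F
net4 = net3 NAND net2 = F NAND T = T
net5 = net3 AND net4 = F AND T = F
net9 = net2 AND net4 = T AND T = T
net10 = net4 NAND net9 = T NAND T = F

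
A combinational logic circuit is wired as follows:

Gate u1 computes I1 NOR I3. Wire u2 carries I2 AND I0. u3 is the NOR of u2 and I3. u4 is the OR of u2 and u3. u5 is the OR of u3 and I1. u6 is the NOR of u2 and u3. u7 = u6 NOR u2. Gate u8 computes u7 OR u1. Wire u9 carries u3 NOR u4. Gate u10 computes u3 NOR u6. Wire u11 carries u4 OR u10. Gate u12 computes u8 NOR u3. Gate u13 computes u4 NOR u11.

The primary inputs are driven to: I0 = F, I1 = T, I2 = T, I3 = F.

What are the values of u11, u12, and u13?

u11 = T, u12 = F, u13 = F

u1 = I1 NOR I3 = T NOR F = F
u2 = I2 AND I0 = T AND F = F
u3 = u2 NOR I3 = F NOR F = T
u4 = u2 OR u3 = F OR T = T
u6 = u2 NOR u3 = F NOR T = F
u7 = u6 NOR u2 = F NOR F = T
u8 = u7 OR u1 = T OR F = T
u10 = u3 NOR u6 = T NOR F = F
u11 = u4 OR u10 = T OR F = T
u12 = u8 NOR u3 = T NOR T = F
u13 = u4 NOR u11 = T NOR T = F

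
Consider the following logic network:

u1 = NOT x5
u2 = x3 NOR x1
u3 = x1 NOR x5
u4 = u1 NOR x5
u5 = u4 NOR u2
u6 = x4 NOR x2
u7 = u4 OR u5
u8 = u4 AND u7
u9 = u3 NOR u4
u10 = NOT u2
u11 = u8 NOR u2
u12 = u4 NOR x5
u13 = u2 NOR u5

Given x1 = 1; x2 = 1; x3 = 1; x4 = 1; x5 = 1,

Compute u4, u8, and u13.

u1 = NOT x5 = NOT 1 = 0
u2 = x3 NOR x1 = 1 NOR 1 = 0
u4 = u1 NOR x5 = 0 NOR 1 = 0
u5 = u4 NOR u2 = 0 NOR 0 = 1
u7 = u4 OR u5 = 0 OR 1 = 1
u8 = u4 AND u7 = 0 AND 1 = 0
u13 = u2 NOR u5 = 0 NOR 1 = 0

u4 = 0  u8 = 0  u13 = 0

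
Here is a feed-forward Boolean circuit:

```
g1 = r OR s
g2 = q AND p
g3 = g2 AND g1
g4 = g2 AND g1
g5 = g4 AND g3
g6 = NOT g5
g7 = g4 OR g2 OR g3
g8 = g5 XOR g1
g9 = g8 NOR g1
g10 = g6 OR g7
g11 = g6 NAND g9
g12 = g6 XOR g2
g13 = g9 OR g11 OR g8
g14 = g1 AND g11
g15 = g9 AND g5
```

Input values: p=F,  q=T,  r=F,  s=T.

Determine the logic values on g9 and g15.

g9 = F, g15 = F

g1 = r OR s = F OR T = T
g2 = q AND p = T AND F = F
g3 = g2 AND g1 = F AND T = F
g4 = g2 AND g1 = F AND T = F
g5 = g4 AND g3 = F AND F = F
g8 = g5 XOR g1 = F XOR T = T
g9 = g8 NOR g1 = T NOR T = F
g15 = g9 AND g5 = F AND F = F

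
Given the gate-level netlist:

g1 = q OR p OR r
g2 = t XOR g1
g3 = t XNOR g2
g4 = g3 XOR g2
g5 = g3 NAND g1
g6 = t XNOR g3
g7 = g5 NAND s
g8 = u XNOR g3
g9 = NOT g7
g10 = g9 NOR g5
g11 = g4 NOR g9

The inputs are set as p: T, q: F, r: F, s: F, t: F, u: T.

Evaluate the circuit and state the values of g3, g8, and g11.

g3 = F  g8 = F  g11 = F

g1 = q OR p OR r = F OR T OR F = T
g2 = t XOR g1 = F XOR T = T
g3 = t XNOR g2 = F XNOR T = F
g4 = g3 XOR g2 = F XOR T = T
g5 = g3 NAND g1 = F NAND T = T
g7 = g5 NAND s = T NAND F = T
g8 = u XNOR g3 = T XNOR F = F
g9 = NOT g7 = NOT T = F
g11 = g4 NOR g9 = T NOR F = F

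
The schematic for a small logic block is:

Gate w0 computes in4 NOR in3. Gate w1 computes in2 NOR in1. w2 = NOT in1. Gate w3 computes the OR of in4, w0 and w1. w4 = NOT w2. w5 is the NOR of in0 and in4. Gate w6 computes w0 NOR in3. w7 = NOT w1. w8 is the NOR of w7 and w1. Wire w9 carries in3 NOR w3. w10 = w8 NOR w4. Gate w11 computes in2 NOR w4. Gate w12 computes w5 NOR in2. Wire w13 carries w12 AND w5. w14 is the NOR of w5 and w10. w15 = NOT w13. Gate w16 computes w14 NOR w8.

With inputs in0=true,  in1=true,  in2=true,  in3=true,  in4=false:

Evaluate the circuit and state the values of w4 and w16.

w4 = true, w16 = false

w1 = in2 NOR in1 = true NOR true = false
w2 = NOT in1 = NOT true = false
w4 = NOT w2 = NOT false = true
w5 = in0 NOR in4 = true NOR false = false
w7 = NOT w1 = NOT false = true
w8 = w7 NOR w1 = true NOR false = false
w10 = w8 NOR w4 = false NOR true = false
w14 = w5 NOR w10 = false NOR false = true
w16 = w14 NOR w8 = true NOR false = false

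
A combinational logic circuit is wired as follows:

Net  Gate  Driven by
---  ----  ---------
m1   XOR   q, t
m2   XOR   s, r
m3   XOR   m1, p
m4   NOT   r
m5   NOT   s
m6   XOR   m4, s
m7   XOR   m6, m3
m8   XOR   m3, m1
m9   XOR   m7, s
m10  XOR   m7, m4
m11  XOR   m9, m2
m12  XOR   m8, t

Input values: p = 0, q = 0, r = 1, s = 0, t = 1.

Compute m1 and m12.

m1 = 1  m12 = 1

m1 = q XOR t = 0 XOR 1 = 1
m3 = m1 XOR p = 1 XOR 0 = 1
m8 = m3 XOR m1 = 1 XOR 1 = 0
m12 = m8 XOR t = 0 XOR 1 = 1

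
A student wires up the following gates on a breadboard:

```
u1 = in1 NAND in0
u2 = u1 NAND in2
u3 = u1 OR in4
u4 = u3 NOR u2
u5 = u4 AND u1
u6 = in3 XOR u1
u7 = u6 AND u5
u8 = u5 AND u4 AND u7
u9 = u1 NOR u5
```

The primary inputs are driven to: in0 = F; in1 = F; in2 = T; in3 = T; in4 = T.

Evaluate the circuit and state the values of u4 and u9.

u4 = F  u9 = F

u1 = in1 NAND in0 = F NAND F = T
u2 = u1 NAND in2 = T NAND T = F
u3 = u1 OR in4 = T OR T = T
u4 = u3 NOR u2 = T NOR F = F
u5 = u4 AND u1 = F AND T = F
u9 = u1 NOR u5 = T NOR F = F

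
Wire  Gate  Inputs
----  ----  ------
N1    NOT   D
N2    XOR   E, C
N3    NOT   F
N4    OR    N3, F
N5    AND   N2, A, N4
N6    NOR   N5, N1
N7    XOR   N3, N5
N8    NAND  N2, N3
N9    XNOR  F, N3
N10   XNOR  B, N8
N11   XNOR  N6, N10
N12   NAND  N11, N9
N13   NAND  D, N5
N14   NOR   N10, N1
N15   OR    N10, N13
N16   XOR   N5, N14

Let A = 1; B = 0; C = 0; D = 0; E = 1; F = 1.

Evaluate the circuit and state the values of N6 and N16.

N6 = 0  N16 = 1

N1 = NOT D = NOT 0 = 1
N2 = E XOR C = 1 XOR 0 = 1
N3 = NOT F = NOT 1 = 0
N4 = N3 OR F = 0 OR 1 = 1
N5 = N2 AND A AND N4 = 1 AND 1 AND 1 = 1
N6 = N5 NOR N1 = 1 NOR 1 = 0
N8 = N2 NAND N3 = 1 NAND 0 = 1
N10 = B XNOR N8 = 0 XNOR 1 = 0
N14 = N10 NOR N1 = 0 NOR 1 = 0
N16 = N5 XOR N14 = 1 XOR 0 = 1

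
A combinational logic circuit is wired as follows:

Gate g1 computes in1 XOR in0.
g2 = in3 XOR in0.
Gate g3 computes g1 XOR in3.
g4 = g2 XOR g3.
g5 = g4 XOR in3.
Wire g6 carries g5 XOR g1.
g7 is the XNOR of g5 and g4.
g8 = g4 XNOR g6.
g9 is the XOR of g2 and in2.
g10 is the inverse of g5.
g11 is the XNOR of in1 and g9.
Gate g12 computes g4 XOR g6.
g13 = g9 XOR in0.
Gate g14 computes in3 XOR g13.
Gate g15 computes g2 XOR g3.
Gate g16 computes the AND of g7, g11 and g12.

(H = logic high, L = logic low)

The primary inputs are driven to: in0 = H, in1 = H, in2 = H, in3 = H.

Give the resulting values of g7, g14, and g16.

g1 = in1 XOR in0 = H XOR H = L
g2 = in3 XOR in0 = H XOR H = L
g3 = g1 XOR in3 = L XOR H = H
g4 = g2 XOR g3 = L XOR H = H
g5 = g4 XOR in3 = H XOR H = L
g6 = g5 XOR g1 = L XOR L = L
g7 = g5 XNOR g4 = L XNOR H = L
g9 = g2 XOR in2 = L XOR H = H
g11 = in1 XNOR g9 = H XNOR H = H
g12 = g4 XOR g6 = H XOR L = H
g13 = g9 XOR in0 = H XOR H = L
g14 = in3 XOR g13 = H XOR L = H
g16 = g7 AND g11 AND g12 = L AND H AND H = L

g7 = L  g14 = H  g16 = L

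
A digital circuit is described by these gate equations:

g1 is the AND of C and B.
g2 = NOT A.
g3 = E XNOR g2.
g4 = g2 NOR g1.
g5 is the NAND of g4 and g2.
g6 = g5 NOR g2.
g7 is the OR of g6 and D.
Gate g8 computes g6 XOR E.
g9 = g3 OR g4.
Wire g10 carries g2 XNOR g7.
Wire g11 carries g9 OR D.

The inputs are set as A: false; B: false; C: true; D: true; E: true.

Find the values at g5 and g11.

g5 = true, g11 = true

g1 = C AND B = true AND false = false
g2 = NOT A = NOT false = true
g3 = E XNOR g2 = true XNOR true = true
g4 = g2 NOR g1 = true NOR false = false
g5 = g4 NAND g2 = false NAND true = true
g9 = g3 OR g4 = true OR false = true
g11 = g9 OR D = true OR true = true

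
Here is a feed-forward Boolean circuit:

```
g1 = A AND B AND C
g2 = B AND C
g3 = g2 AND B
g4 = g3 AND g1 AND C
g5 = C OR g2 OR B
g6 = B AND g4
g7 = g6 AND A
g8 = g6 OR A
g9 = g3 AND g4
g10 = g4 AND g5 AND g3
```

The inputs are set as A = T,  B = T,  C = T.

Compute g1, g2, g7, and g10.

g1 = T, g2 = T, g7 = T, g10 = T

g1 = A AND B AND C = T AND T AND T = T
g2 = B AND C = T AND T = T
g3 = g2 AND B = T AND T = T
g4 = g3 AND g1 AND C = T AND T AND T = T
g5 = C OR g2 OR B = T OR T OR T = T
g6 = B AND g4 = T AND T = T
g7 = g6 AND A = T AND T = T
g10 = g4 AND g5 AND g3 = T AND T AND T = T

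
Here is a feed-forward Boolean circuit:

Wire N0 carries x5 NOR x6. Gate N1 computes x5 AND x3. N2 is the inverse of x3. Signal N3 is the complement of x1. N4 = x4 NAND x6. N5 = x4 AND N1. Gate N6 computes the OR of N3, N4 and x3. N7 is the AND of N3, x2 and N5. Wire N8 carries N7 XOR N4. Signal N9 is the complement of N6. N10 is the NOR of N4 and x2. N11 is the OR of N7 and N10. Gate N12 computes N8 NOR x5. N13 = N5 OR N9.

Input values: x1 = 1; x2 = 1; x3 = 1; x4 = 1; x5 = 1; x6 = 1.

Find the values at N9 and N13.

N9 = 0, N13 = 1

N1 = x5 AND x3 = 1 AND 1 = 1
N3 = NOT x1 = NOT 1 = 0
N4 = x4 NAND x6 = 1 NAND 1 = 0
N5 = x4 AND N1 = 1 AND 1 = 1
N6 = N3 OR N4 OR x3 = 0 OR 0 OR 1 = 1
N9 = NOT N6 = NOT 1 = 0
N13 = N5 OR N9 = 1 OR 0 = 1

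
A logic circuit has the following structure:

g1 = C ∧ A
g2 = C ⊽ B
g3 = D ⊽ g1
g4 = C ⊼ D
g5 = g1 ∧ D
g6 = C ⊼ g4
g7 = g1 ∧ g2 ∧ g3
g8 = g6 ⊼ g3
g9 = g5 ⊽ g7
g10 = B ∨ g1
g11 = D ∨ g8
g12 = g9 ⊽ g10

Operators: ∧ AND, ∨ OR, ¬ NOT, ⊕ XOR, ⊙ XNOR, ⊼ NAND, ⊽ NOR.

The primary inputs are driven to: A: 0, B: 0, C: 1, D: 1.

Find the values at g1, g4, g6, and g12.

g1 = 0; g4 = 0; g6 = 1; g12 = 0

g1 = C AND A = 1 AND 0 = 0
g2 = C NOR B = 1 NOR 0 = 0
g3 = D NOR g1 = 1 NOR 0 = 0
g4 = C NAND D = 1 NAND 1 = 0
g5 = g1 AND D = 0 AND 1 = 0
g6 = C NAND g4 = 1 NAND 0 = 1
g7 = g1 AND g2 AND g3 = 0 AND 0 AND 0 = 0
g9 = g5 NOR g7 = 0 NOR 0 = 1
g10 = B OR g1 = 0 OR 0 = 0
g12 = g9 NOR g10 = 1 NOR 0 = 0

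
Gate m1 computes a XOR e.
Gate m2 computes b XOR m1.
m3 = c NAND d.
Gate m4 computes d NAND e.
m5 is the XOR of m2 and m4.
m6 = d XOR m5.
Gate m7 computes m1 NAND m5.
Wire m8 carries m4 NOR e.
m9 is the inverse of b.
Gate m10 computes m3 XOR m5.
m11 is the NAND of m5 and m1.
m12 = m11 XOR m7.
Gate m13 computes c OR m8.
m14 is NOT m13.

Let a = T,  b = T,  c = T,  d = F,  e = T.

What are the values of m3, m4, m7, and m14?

m1 = a XOR e = T XOR T = F
m2 = b XOR m1 = T XOR F = T
m3 = c NAND d = T NAND F = T
m4 = d NAND e = F NAND T = T
m5 = m2 XOR m4 = T XOR T = F
m7 = m1 NAND m5 = F NAND F = T
m8 = m4 NOR e = T NOR T = F
m13 = c OR m8 = T OR F = T
m14 = NOT m13 = NOT T = F

m3 = T, m4 = T, m7 = T, m14 = F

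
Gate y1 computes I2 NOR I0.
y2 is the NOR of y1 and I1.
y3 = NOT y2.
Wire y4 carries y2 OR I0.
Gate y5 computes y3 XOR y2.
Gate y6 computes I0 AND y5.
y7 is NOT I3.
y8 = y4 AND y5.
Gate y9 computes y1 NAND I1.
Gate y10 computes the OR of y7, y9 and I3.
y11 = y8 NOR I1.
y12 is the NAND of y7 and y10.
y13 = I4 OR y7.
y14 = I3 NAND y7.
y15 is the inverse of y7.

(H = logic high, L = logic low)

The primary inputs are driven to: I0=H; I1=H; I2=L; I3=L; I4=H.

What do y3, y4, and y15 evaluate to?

y3 = H, y4 = H, y15 = L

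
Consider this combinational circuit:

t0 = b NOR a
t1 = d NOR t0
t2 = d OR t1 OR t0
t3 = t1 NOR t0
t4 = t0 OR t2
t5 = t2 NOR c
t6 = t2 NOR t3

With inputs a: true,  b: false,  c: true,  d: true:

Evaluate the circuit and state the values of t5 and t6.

t5 = false, t6 = false

t0 = b NOR a = false NOR true = false
t1 = d NOR t0 = true NOR false = false
t2 = d OR t1 OR t0 = true OR false OR false = true
t3 = t1 NOR t0 = false NOR false = true
t5 = t2 NOR c = true NOR true = false
t6 = t2 NOR t3 = true NOR true = false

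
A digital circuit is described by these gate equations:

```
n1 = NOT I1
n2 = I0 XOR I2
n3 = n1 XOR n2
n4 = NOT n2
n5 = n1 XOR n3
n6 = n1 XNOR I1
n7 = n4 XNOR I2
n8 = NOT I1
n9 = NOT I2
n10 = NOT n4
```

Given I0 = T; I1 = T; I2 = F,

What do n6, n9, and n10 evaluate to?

n6 = F, n9 = T, n10 = T

n1 = NOT I1 = NOT T = F
n2 = I0 XOR I2 = T XOR F = T
n4 = NOT n2 = NOT T = F
n6 = n1 XNOR I1 = F XNOR T = F
n9 = NOT I2 = NOT F = T
n10 = NOT n4 = NOT F = T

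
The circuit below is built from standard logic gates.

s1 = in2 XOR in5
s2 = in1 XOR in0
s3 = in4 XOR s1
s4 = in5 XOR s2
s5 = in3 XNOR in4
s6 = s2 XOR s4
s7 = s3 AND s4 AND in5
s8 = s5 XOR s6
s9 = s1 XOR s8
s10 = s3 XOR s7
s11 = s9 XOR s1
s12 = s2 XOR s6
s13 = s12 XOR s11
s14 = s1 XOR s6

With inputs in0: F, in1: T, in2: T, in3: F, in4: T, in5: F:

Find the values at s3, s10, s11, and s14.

s1 = in2 XOR in5 = T XOR F = T
s2 = in1 XOR in0 = T XOR F = T
s3 = in4 XOR s1 = T XOR T = F
s4 = in5 XOR s2 = F XOR T = T
s5 = in3 XNOR in4 = F XNOR T = F
s6 = s2 XOR s4 = T XOR T = F
s7 = s3 AND s4 AND in5 = F AND T AND F = F
s8 = s5 XOR s6 = F XOR F = F
s9 = s1 XOR s8 = T XOR F = T
s10 = s3 XOR s7 = F XOR F = F
s11 = s9 XOR s1 = T XOR T = F
s14 = s1 XOR s6 = T XOR F = T

s3 = F, s10 = F, s11 = F, s14 = T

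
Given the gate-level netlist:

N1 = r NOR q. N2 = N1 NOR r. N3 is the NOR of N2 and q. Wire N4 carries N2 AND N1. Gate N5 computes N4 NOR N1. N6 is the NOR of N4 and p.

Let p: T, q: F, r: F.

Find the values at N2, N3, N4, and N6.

N2 = F; N3 = T; N4 = F; N6 = F

N1 = r NOR q = F NOR F = T
N2 = N1 NOR r = T NOR F = F
N3 = N2 NOR q = F NOR F = T
N4 = N2 AND N1 = F AND T = F
N6 = N4 NOR p = F NOR T = F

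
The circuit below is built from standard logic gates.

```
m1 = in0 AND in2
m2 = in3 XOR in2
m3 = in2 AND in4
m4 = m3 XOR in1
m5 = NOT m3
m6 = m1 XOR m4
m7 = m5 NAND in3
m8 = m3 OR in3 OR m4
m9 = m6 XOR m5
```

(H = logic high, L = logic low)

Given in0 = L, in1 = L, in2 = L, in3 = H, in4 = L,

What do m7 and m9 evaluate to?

m1 = in0 AND in2 = L AND L = L
m3 = in2 AND in4 = L AND L = L
m4 = m3 XOR in1 = L XOR L = L
m5 = NOT m3 = NOT L = H
m6 = m1 XOR m4 = L XOR L = L
m7 = m5 NAND in3 = H NAND H = L
m9 = m6 XOR m5 = L XOR H = H

m7 = L  m9 = H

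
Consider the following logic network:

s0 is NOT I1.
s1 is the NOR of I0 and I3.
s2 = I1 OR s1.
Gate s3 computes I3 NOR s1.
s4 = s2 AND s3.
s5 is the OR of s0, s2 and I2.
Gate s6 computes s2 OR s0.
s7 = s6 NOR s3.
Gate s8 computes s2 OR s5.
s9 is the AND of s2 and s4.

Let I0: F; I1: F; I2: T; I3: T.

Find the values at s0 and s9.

s0 = T; s9 = F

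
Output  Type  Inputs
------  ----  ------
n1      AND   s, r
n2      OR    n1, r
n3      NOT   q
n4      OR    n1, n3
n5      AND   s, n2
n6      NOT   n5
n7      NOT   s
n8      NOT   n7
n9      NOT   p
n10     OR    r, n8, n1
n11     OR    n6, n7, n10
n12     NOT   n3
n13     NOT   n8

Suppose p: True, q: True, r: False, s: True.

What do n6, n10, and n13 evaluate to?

n6 = True, n10 = True, n13 = False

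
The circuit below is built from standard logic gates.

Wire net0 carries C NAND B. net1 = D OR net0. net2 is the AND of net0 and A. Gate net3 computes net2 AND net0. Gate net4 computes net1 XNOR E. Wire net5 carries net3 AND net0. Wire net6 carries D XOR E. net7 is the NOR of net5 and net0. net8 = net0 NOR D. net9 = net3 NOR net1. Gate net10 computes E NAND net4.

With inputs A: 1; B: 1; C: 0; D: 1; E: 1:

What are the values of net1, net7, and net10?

net1 = 1, net7 = 0, net10 = 0

net0 = C NAND B = 0 NAND 1 = 1
net1 = D OR net0 = 1 OR 1 = 1
net2 = net0 AND A = 1 AND 1 = 1
net3 = net2 AND net0 = 1 AND 1 = 1
net4 = net1 XNOR E = 1 XNOR 1 = 1
net5 = net3 AND net0 = 1 AND 1 = 1
net7 = net5 NOR net0 = 1 NOR 1 = 0
net10 = E NAND net4 = 1 NAND 1 = 0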